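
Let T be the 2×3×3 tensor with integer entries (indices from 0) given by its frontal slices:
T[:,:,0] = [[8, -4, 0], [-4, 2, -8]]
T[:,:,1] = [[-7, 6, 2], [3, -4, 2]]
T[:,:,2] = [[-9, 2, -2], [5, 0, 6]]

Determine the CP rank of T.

Lower bound: the mode-3 unfolding of T (rows indexed by k, columns by (i,j) = (0,0), (0,1), (0,2), (1,0), (1,1), (1,2)) is [[8, -4, 0, -4, 2, -8], [-7, 6, 2, 3, -4, 2], [-9, 2, -2, 5, 0, 6]].
There the 3×3 minor on rows k ∈ {0, 1, 2}, columns (i,j) ∈ {(0,0), (0,1), (1,2)} is det [[8, -4, -8], [-7, 6, 2], [-9, 2, 6]] = -160 ≠ 0, so this unfolding has rank ≥ 3; CP rank is at least every unfolding rank, so rank(T) ≥ 3. (This is only a lower bound: in general the CP rank may exceed every unfolding rank, so we still need to exhibit 3 rank-1 terms summing to T.)
Upper bound: T is a sum of 3 rank-1 terms, T = [0, 1] ⊗ [0, 0, 1] ⊗ [-8, 4, 4] + [1, -1] ⊗ [1, 2, 2] ⊗ [0, 1, -1] + [2, -1] ⊗ [2, -1, 0] ⊗ [2, -2, -2] (written with every a and b primitive with positive leading entry and the scale carried by c; CP decompositions are not unique, and this one is verified by expanding entrywise), so rank(T) ≤ 3.
These bounds meet, so rank(T) = 3.
Check entry T[0,2,2] = -2: (0)·(1)·(4) + (1)·(2)·(-1) + (2)·(0)·(-2) = -2.

3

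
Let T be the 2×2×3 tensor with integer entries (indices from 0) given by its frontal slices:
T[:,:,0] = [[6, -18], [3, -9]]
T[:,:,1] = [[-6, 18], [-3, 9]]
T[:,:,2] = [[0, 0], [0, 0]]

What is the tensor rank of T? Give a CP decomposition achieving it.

Lower bound: T ≠ 0 (e.g. T[0,0,0] = 6), so rank(T) ≥ 1.
Upper bound: the mode-1 fibre T[:,0,0] = [6, 3] gives a = (2, 1) (primitive direction); the mode-2 fibre T[0,:,0] = [6, -18] gives b = (1, -3); then c[k] = T[0,0,k] / (a[0]·b[0]) = [6, -6, 0] / 2 = (3, -3, 0).
Expanding (2, 1) ⊗ (1, -3) ⊗ (3, -3, 0) reproduces all 12 entries of T, so T = (2, 1) ⊗ (1, -3) ⊗ (3, -3, 0) and rank(T) ≤ 1.
These bounds meet, so rank(T) = 1.

rank(T) = 1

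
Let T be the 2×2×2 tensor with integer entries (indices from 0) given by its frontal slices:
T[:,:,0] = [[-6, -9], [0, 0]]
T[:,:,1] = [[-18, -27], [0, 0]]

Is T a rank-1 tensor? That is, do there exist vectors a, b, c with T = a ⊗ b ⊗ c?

Yes

If T = a ⊗ b ⊗ c then every fibre of T is a multiple of the corresponding factor, so read the factors off the fibres through the nonzero entry T[0,0,0] = -6.
The mode-1 fibre T[:,0,0] = [-6, 0] gives a = [1, 0] (primitive direction); the mode-2 fibre T[0,:,0] = [-6, -9] gives b = [2, 3]; then c[k] = T[0,0,k] / (a[0]·b[0]) = [-6, -18] / 2 = [-3, -9].
Expanding [1, 0] ⊗ [2, 3] ⊗ [-3, -9] reproduces all 8 entries of T, so T = [1, 0] ⊗ [2, 3] ⊗ [-3, -9] and rank(T) ≤ 1.
Equivalently every frontal slice T[:,:,k] is c[k] times the rank-1 matrix [1, 0] ⊗ [2, 3]. So T has rank 1 (it is nonzero).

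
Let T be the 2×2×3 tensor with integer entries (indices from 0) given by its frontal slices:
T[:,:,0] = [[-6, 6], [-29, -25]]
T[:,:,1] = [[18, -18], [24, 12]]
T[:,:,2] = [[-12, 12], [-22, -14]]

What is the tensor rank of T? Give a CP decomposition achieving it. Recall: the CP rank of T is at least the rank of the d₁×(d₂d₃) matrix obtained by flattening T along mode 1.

Lower bound: the mode-1 unfolding of T (rows indexed by i, columns by (j,k) = (0,0), (0,1), (0,2), (1,0), (1,1), (1,2)) is [[-6, 18, -12, 6, -18, 12], [-29, 24, -22, -25, 12, -14]].
There the 2×2 minor on rows i ∈ {0, 1}, columns (j,k) ∈ {(0,0), (0,1)} is det [[-6, 18], [-29, 24]] = 378 ≠ 0, so this unfolding has rank ≥ 2; CP rank is at least every unfolding rank, so rank(T) ≥ 2. (Unfolding ranks only ever bound the CP rank from below — rank(T) can be strictly larger than all of them — so the matching upper bound has to come from an explicit 2-term decomposition.)
Upper bound — finding two terms. Write S_k = T[:,:,k] for the frontal slices: S₀ = [[-6, 6], [-29, -25]], S₁ = [[18, -18], [24, 12]], S₂ = [[-12, 12], [-22, -14]].
If T = a₁ ∘ b₁ ∘ c₁ + a₂ ∘ b₂ ∘ c₂ then each S_k = c₁[k]·a₁b₁ᵀ + c₂[k]·a₂b₂ᵀ. S₀ and S₁ are linearly independent, so a₁b₁ᵀ and a₂b₂ᵀ must span the same plane of matrices: they are the rank-1 matrices of the form x·S₀ + y·S₁.
det(x·S₀ + y·S₁) is 324·x² − 1188·xy + 648·y² = 108·(x − 3·y)(3·x − 2·y), vanishing at (x:y) = (3:1) and (2:3).
M₁ = 3·S₀ + S₁ = [[0, 0], [-63, -63]] = (-63)·[0, 1][1, 1]ᵀ and M₂ = 2·S₀ + 3·S₁ = [[42, -42], [14, -14]] = 14·[3, 1][1, -1]ᵀ, so take a₁ = [0, 1], b₁ = [1, 1], a₂ = [3, 1], b₂ = [1, -1].
Each slice is an integer combination of E₁ = a₁b₁ᵀ and E₂ = a₂b₂ᵀ: S₀ = −27·E₁ − 2·E₂, S₁ = 18·E₁ + 6·E₂, S₂ = −18·E₁ − 4·E₂; reading off coefficients, c₁ = [-27, 18, -18] and c₂ = [-2, 6, -4].
Hence T = [0, 1] ∘ [1, 1] ∘ [-27, 18, -18] + [3, 1] ∘ [1, -1] ∘ [-2, 6, -4], so rank(T) ≤ 2.
These bounds meet, so rank(T) = 2.

rank(T) = 2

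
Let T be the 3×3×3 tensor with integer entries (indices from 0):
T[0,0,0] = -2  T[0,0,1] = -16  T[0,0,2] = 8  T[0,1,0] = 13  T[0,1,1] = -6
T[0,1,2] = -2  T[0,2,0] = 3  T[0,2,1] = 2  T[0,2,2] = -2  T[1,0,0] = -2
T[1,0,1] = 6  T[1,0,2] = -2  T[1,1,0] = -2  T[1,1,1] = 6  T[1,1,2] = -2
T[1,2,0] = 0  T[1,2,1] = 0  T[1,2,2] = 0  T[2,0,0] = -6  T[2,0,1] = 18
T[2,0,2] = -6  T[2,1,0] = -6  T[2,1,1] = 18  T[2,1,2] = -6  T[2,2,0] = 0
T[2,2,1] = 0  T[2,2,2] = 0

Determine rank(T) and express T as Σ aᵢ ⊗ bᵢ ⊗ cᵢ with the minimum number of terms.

rank(T) = 2

Lower bound: in the mode-1 unfolding of T (rows indexed by i, columns by (j,k)) the 2×2 minor on rows i ∈ {0, 1}, columns (j,k) ∈ {(0,0), (0,1)} is det [[-2, -16], [-2, 6]] = -44 ≠ 0, so that unfolding has rank ≥ 2 and hence rank(T) ≥ 2 (CP rank is at least every unfolding rank, though it can be larger).
Upper bound: with S_k = T[:,:,k], the two rank-1 terms a₁b₁ᵀ, a₂b₂ᵀ are the rank-1 members of the pencil x·S₀ + y·S₁.
The 2×2 minor of x·S₀ + y·S₁ on rows {0,1}, columns {0,1} is 30·x² − 70·xy − 60·y² = 10·(x − 3·y)(3·x + 2·y), vanishing at (x:y) = (3:1) and (2:-3).
M₁ = 3·S₀ + S₁ = [[-22, 33, 11], [0, 0, 0], [0, 0, 0]] = (-11)·[1, 0, 0][2, -3, -1]ᵀ and M₂ = 2·S₀ − 3·S₁ = [[44, 44, 0], [-22, -22, 0], [-66, -66, 0]] = 22·[2, -1, -3][1, 1, 0]ᵀ, so take a₁ = [1, 0, 0], b₁ = [2, -3, -1], a₂ = [2, -1, -3], b₂ = [1, 1, 0].
Each slice is an integer combination of E₁ = a₁b₁ᵀ and E₂ = a₂b₂ᵀ: S₀ = −3·E₁ + 2·E₂, S₁ = −2·E₁ − 6·E₂, S₂ = 2·E₁ + 2·E₂; reading off coefficients, c₁ = [-3, -2, 2] and c₂ = [2, -6, 2].
Hence T = [1, 0, 0] ⊗ [2, -3, -1] ⊗ [-3, -2, 2] + [2, -1, -3] ⊗ [1, 1, 0] ⊗ [2, -6, 2], so rank(T) ≤ 2.
These bounds meet, so rank(T) = 2.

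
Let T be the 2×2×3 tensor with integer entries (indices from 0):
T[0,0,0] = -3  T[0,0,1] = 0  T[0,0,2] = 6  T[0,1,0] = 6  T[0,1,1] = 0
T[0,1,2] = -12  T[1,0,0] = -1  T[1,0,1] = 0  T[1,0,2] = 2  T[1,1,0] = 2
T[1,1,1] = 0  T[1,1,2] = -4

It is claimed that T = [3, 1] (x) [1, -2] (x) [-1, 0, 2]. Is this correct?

Reconstruct entrywise from the claimed factors. For example, T[0,0,2] = 6 and Σₗ aₗ[0]bₗ[0]cₗ[2] = (3)·(1)·(2) = 6; checking all 12 entries, every one matches. The claim holds.

Yes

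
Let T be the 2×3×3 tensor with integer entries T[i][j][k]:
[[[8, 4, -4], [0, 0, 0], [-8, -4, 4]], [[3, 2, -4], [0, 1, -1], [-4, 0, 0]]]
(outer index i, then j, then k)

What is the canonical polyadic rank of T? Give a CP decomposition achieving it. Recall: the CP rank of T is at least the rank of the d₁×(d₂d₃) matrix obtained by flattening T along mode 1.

Lower bound: the mode-2 unfolding of T (rows indexed by j, columns by (i,k) = (0,0), (0,1), (0,2), (1,0), (1,1), (1,2)) is [[8, 4, -4, 3, 2, -4], [0, 0, 0, 0, 1, -1], [-8, -4, 4, -4, 0, 0]].
There the 3×3 minor on rows j ∈ {0, 1, 2}, columns (i,k) ∈ {(0,0), (1,0), (1,1)} is det [[8, 3, 2], [0, 0, 1], [-8, -4, 0]] = 8 ≠ 0, so this unfolding has rank ≥ 3; CP rank is at least every unfolding rank, so rank(T) ≥ 3. (Unfolding ranks only ever bound the CP rank from below — rank(T) can be strictly larger than all of them — so the matching upper bound has to come from an explicit 3-term decomposition.)
Upper bound: T is a sum of 3 rank-1 terms, T = [0, 1] ⊗ [1, 1, 2] ⊗ [1, 2, 0] + [0, 1] ⊗ [2, 1, 2] ⊗ [-1, -1, -1] + [2, 1] ⊗ [1, 0, -1] ⊗ [4, 2, -2] (written with every a and b primitive with positive leading entry and the scale carried by c; CP decompositions are not unique, and this one is verified by expanding entrywise), so rank(T) ≤ 3.
These bounds meet, so rank(T) = 3.

rank(T) = 3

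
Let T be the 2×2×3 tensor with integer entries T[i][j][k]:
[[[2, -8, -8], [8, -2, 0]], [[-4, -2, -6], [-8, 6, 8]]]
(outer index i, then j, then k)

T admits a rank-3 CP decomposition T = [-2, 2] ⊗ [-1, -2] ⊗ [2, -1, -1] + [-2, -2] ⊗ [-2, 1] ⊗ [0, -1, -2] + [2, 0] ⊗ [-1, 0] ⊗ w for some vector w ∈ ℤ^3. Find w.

Subtract the known terms from T to get the rank-1 residual R = [2, 0] ⊗ [-1, 0] ⊗ w, so R[i,j,k] = a[i]·b[j]·w[k]. Pick indices with nonzero a[0]·b[0] = (2)·(-1) = -2. Only the fibre through (0,0,·) is needed: R[0,0,:] = T[0,0,:] − Σₗ aₗ[0]bₗ[0]cₗ = [2, -8, -8] − (-2)·(-1)·[2, -1, -1] − (-2)·(-2)·[0, -1, -2] = [-2, -2, 2]. Then w[k] = R[0,0,k] / -2 for each k, giving w = [-2, -2, 2] / -2 = [1, 1, -1].

w = [1, 1, -1]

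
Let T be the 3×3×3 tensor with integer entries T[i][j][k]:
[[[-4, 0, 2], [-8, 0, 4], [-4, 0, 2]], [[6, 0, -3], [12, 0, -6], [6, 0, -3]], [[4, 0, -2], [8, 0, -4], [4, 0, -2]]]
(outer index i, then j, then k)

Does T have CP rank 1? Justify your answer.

Yes

If T = a (x) b (x) c then every fibre of T is a multiple of the corresponding factor, so read the factors off the fibres through the nonzero entry T[0,0,0] = -4.
The mode-1 fibre T[:,0,0] = [-4, 6, 4] gives a = (2, -3, -2) (primitive direction); the mode-2 fibre T[0,:,0] = [-4, -8, -4] gives b = (1, 2, 1); then c[k] = T[0,0,k] / (a[0]·b[0]) = [-4, 0, 2] / 2 = (-2, 0, 1).
Expanding (2, -3, -2) (x) (1, 2, 1) (x) (-2, 0, 1) reproduces all 27 entries of T, so T = (2, -3, -2) (x) (1, 2, 1) (x) (-2, 0, 1) and rank(T) ≤ 1.
Equivalently every frontal slice T[:,:,k] is c[k] times the rank-1 matrix (2, -3, -2) (x) (1, 2, 1). So T has rank 1 (it is nonzero).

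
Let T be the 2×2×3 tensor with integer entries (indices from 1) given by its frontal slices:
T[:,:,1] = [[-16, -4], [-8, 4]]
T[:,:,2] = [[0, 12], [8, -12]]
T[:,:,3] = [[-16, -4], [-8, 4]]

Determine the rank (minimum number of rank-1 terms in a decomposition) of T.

2

Lower bound: the mode-3 unfolding of T (rows indexed by k, columns by (i,j) = (1,1), (1,2), (2,1), (2,2)) is [[-16, -4, -8, 4], [0, 12, 8, -12], [-16, -4, -8, 4]].
There the 2×2 minor on rows k ∈ {1, 2}, columns (i,j) ∈ {(1,1), (1,2)} is det [[-16, -4], [0, 12]] = -192 ≠ 0, so this unfolding has rank ≥ 2; CP rank is at least every unfolding rank, so rank(T) ≥ 2. (Unfolding ranks only ever bound the CP rank from below — rank(T) can be strictly larger than all of them — so the matching upper bound has to come from an explicit 2-term decomposition.)
Upper bound — finding two terms. Write S_k = T[:,:,k] for the frontal slices: S₁ = [[-16, -4], [-8, 4]], S₂ = [[0, 12], [8, -12]], S₃ = [[-16, -4], [-8, 4]].
If T = a₁ ⊗ b₁ ⊗ c₁ + a₂ ⊗ b₂ ⊗ c₂ then each S_k = c₁[k]·a₁b₁ᵀ + c₂[k]·a₂b₂ᵀ. S₁ and S₂ are linearly independent, so a₁b₁ᵀ and a₂b₂ᵀ must span the same plane of matrices: they are the rank-1 matrices of the form x·S₁ + y·S₂.
det(x·S₁ + y·S₂) is −96·x² + 320·xy − 96·y² = (-32)·(x − 3·y)(3·x − y), vanishing at (x:y) = (3:1) and (1:3).
M₁ = 3·S₁ + S₂ = [[-48, 0], [-16, 0]] = (-16)·[3, 1][1, 0]ᵀ and M₂ = S₁ + 3·S₂ = [[-16, 32], [16, -32]] = (-16)·[1, -1][1, -2]ᵀ, so take a₁ = [3, 1], b₁ = [1, 0], a₂ = [1, -1], b₂ = [1, -2].
Each slice is an integer combination of E₁ = a₁b₁ᵀ and E₂ = a₂b₂ᵀ: S₁ = −6·E₁ + 2·E₂, S₂ = 2·E₁ − 6·E₂, S₃ = −6·E₁ + 2·E₂; reading off coefficients, c₁ = [-6, 2, -6] and c₂ = [2, -6, 2].
Hence T = [3, 1] ⊗ [1, 0] ⊗ [-6, 2, -6] + [1, -1] ⊗ [1, -2] ⊗ [2, -6, 2], so rank(T) ≤ 2.
These bounds meet, so rank(T) = 2.
Check entry T[1,2,1] = -4: (3)·(0)·(-6) + (1)·(-2)·(2) = -4.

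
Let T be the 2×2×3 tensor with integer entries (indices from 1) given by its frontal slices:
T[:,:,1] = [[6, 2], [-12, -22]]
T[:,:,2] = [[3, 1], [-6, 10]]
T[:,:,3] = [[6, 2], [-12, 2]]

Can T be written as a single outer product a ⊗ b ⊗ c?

No

The mode-3 unfolding of T (rows indexed by k, columns by (i,j) = (1,1), (1,2), (2,1), (2,2)) is [[6, 2, -12, -22], [3, 1, -6, 10], [6, 2, -12, 2]].
There the 2×2 minor on rows k ∈ {1, 2}, columns (i,j) ∈ {(1,1), (2,2)} is det [[6, -22], [3, 10]] = 126 ≠ 0, so this unfolding has rank ≥ 2; CP rank is at least every unfolding rank, so rank(T) ≥ 2.
In particular rank(T) ≥ 2 > 1, so T is not rank-1.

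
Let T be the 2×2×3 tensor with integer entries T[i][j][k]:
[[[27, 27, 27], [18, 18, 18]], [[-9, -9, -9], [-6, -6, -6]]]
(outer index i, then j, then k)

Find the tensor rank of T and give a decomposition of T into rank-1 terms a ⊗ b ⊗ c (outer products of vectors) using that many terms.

rank(T) = 1

Lower bound: T ≠ 0 (e.g. T[0,0,0] = 27), so rank(T) ≥ 1.
Upper bound: if T = a ⊗ b ⊗ c then every fibre of T is a multiple of the corresponding factor, so read the factors off the fibres through the nonzero entry T[0,0,0] = 27.
The mode-1 fibre T[:,0,0] = [27, -9] gives a = (3, -1) (primitive direction); the mode-2 fibre T[0,:,0] = [27, 18] gives b = (3, 2); then c[k] = T[0,0,k] / (a[0]·b[0]) = [27, 27, 27] / 9 = (3, 3, 3).
Expanding (3, -1) ⊗ (3, 2) ⊗ (3, 3, 3) reproduces all 12 entries of T, so T = (3, -1) ⊗ (3, 2) ⊗ (3, 3, 3) and rank(T) ≤ 1.
These bounds meet, so rank(T) = 1.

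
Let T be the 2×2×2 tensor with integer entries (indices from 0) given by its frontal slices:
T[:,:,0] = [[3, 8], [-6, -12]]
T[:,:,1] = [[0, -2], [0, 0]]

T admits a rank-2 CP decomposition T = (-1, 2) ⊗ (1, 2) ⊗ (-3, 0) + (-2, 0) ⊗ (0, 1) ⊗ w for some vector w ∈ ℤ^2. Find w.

w = (-1, 1)

Subtract the known terms from T to get the rank-1 residual R = (-2, 0) ⊗ (0, 1) ⊗ w, so R[i,j,k] = a[i]·b[j]·w[k]. Pick indices with nonzero a[0]·b[1] = (-2)·(1) = -2. Only the fibre through (0,1,·) is needed: R[0,1,:] = T[0,1,:] − Σₗ aₗ[0]bₗ[1]cₗ = [8, -2] − (-1)·(2)·(-3, 0) = [2, -2]. Then w[k] = R[0,1,k] / -2 for each k, giving w = [2, -2] / -2 = (-1, 1).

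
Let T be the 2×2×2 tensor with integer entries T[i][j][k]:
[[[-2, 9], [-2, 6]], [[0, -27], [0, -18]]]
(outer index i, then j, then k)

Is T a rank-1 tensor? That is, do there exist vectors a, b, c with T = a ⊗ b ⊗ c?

No

The mode-2 unfolding of T (rows indexed by j, columns by (i,k) = (0,0), (0,1), (1,0), (1,1)) is [[-2, 9, 0, -27], [-2, 6, 0, -18]].
There the 2×2 minor on rows j ∈ {0, 1}, columns (i,k) ∈ {(0,0), (0,1)} is det [[-2, 9], [-2, 6]] = 6 ≠ 0, so this unfolding has rank ≥ 2; CP rank is at least every unfolding rank, so rank(T) ≥ 2.
In particular rank(T) ≥ 2 > 1, so T is not rank-1.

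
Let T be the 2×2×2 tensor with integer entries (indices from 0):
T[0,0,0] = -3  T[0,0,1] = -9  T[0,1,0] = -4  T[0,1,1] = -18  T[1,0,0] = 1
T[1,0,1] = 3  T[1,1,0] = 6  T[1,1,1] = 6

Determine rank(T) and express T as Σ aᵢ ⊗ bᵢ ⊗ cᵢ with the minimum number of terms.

rank(T) = 2

Lower bound: the mode-1 unfolding of T (rows indexed by i, columns by (j,k) = (0,0), (0,1), (1,0), (1,1)) is [[-3, -9, -4, -18], [1, 3, 6, 6]].
There the 2×2 minor on rows i ∈ {0, 1}, columns (j,k) ∈ {(0,0), (1,0)} is det [[-3, -4], [1, 6]] = -14 ≠ 0, so this unfolding has rank ≥ 2; CP rank is at least every unfolding rank, so rank(T) ≥ 2. (Unfolding ranks only ever bound the CP rank from below — rank(T) can be strictly larger than all of them — so the matching upper bound has to come from an explicit 2-term decomposition.)
Upper bound — finding two terms. Write S_k = T[:,:,k] for the frontal slices: S₀ = [[-3, -4], [1, 6]], S₁ = [[-9, -18], [3, 6]].
If T = a₁ ⊗ b₁ ⊗ c₁ + a₂ ⊗ b₂ ⊗ c₂ then each S_k = c₁[k]·a₁b₁ᵀ + c₂[k]·a₂b₂ᵀ. S₀ and S₁ are linearly independent, so a₁b₁ᵀ and a₂b₂ᵀ must span the same plane of matrices: they are the rank-1 matrices of the form x·S₀ + y·S₁.
det(x·S₀ + y·S₁) is −14·x² − 42·xy = (-14)·(x + 3·y)(x), vanishing at (x:y) = (3:-1) and (0:1).
M₁ = 3·S₀ − S₁ = [[0, 6], [0, 12]] = 6·[1, 2][0, 1]ᵀ and M₂ = S₁ = [[-9, -18], [3, 6]] = (-3)·[3, -1][1, 2]ᵀ, so take a₁ = [1, 2], b₁ = [0, 1], a₂ = [3, -1], b₂ = [1, 2].
Each slice is an integer combination of E₁ = a₁b₁ᵀ and E₂ = a₂b₂ᵀ: S₀ = 2·E₁ − E₂, S₁ = −3·E₂; reading off coefficients, c₁ = [2, 0] and c₂ = [-1, -3].
Hence T = [1, 2] ⊗ [0, 1] ⊗ [2, 0] + [3, -1] ⊗ [1, 2] ⊗ [-1, -3], so rank(T) ≤ 2.
These bounds meet, so rank(T) = 2.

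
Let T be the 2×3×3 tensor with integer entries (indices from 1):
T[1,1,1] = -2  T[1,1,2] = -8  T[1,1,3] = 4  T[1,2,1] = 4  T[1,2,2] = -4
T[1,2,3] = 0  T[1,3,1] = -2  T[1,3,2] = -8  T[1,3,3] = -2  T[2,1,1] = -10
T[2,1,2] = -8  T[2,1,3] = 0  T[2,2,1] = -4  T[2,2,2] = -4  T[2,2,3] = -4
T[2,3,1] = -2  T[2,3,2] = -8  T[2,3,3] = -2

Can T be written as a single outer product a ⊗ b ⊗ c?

The mode-3 unfolding of T (rows indexed by k, columns by (i,j) = (1,1), (1,2), (1,3), (2,1), (2,2), (2,3)) is [[-2, 4, -2, -10, -4, -2], [-8, -4, -8, -8, -4, -8], [4, 0, -2, 0, -4, -2]].
There the 3×3 minor on rows k ∈ {1, 2, 3}, columns (i,j) ∈ {(1,1), (1,2), (1,3)} is det [[-2, 4, -2], [-8, -4, -8], [4, 0, -2]] = -240 ≠ 0, so this unfolding has rank ≥ 3; CP rank is at least every unfolding rank, so rank(T) ≥ 3.
In particular rank(T) ≥ 3 > 1, so T is not rank-1.

No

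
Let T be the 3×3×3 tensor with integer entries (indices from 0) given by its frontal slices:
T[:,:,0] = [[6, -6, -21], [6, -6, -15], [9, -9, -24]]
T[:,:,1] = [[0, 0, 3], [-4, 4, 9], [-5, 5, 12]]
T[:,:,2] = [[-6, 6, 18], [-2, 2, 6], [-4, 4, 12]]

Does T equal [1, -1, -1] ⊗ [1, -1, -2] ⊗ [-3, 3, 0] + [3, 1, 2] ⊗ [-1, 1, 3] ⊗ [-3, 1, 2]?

Yes

Reconstruct entrywise from the claimed factors. For example, T[1,0,2] = -2 and Σₗ aₗ[1]bₗ[0]cₗ[2] = (-1)·(1)·(0) + (1)·(-1)·(2) = -2; checking all 27 entries, every one matches. The claim holds.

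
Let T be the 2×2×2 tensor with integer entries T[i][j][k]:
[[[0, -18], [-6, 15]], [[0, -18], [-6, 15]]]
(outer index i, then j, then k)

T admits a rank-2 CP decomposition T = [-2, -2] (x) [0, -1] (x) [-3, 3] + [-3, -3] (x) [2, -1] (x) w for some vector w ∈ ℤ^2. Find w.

w = [0, 3]

Subtract the known terms from T to get the rank-1 residual R = [-3, -3] (x) [2, -1] (x) w, so R[i,j,k] = a[i]·b[j]·w[k]. Pick indices with nonzero a[0]·b[0] = (-3)·(2) = -6. Only the fibre through (0,0,·) is needed: R[0,0,:] = T[0,0,:] − Σₗ aₗ[0]bₗ[0]cₗ = [0, -18] − (-2)·(0)·[-3, 3] = [0, -18]. Then w[k] = R[0,0,k] / -6 for each k, giving w = [0, -18] / -6 = [0, 3].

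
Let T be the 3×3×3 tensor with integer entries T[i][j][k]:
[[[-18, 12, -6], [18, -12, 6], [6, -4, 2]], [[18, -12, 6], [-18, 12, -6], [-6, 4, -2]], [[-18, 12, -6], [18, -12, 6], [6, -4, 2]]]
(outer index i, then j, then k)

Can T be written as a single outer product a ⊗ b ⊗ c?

If T = a ⊗ b ⊗ c then every fibre of T is a multiple of the corresponding factor, so read the factors off the fibres through the nonzero entry T[0,0,0] = -18.
The mode-1 fibre T[:,0,0] = [-18, 18, -18] gives a = [1, -1, 1] (primitive direction); the mode-2 fibre T[0,:,0] = [-18, 18, 6] gives b = [3, -3, -1]; then c[k] = T[0,0,k] / (a[0]·b[0]) = [-18, 12, -6] / 3 = [-6, 4, -2].
Expanding [1, -1, 1] ⊗ [3, -3, -1] ⊗ [-6, 4, -2] reproduces all 27 entries of T, so T = [1, -1, 1] ⊗ [3, -3, -1] ⊗ [-6, 4, -2] and rank(T) ≤ 1.
Equivalently every frontal slice T[:,:,k] is c[k] times the rank-1 matrix [1, -1, 1] ⊗ [3, -3, -1]. So T has rank 1 (it is nonzero).

Yes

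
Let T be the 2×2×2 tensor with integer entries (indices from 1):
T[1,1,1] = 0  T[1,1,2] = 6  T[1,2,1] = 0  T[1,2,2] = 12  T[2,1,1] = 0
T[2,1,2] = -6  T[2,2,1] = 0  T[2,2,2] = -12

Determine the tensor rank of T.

1

Lower bound: T ≠ 0 (e.g. T[1,1,2] = 6), so rank(T) ≥ 1.
Upper bound: if T = a ⊗ b ⊗ c then every fibre of T is a multiple of the corresponding factor, so read the factors off the fibres through the nonzero entry T[1,1,2] = 6.
The mode-1 fibre T[:,1,2] = [6, -6] gives a = [1, -1] (primitive direction); the mode-2 fibre T[1,:,2] = [6, 12] gives b = [1, 2]; then c[k] = T[1,1,k] / (a[1]·b[1]) = [0, 6] / 1 = [0, 6].
Expanding [1, -1] ⊗ [1, 2] ⊗ [0, 6] reproduces all 8 entries of T, so T = [1, -1] ⊗ [1, 2] ⊗ [0, 6] and rank(T) ≤ 1.
These bounds meet, so rank(T) = 1.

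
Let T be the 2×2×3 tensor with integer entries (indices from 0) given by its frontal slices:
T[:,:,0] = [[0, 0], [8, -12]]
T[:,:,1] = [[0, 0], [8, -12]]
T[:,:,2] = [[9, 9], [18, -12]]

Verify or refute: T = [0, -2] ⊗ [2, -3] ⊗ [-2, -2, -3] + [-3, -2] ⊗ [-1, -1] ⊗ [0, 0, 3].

Reconstruct entrywise from the claimed factors. For example, T[0,0,0] = 0 and Σₗ aₗ[0]bₗ[0]cₗ[0] = (0)·(2)·(-2) + (-3)·(-1)·(0) = 0; checking all 12 entries, every one matches. The claim holds.

Yes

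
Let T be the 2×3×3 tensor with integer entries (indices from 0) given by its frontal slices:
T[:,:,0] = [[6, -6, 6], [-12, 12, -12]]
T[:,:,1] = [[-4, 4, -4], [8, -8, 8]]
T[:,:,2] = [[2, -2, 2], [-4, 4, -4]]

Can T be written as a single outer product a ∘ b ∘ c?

The mode-1 fibre T[:,0,0] = [6, -12] gives a = [1, -2] (primitive direction); the mode-2 fibre T[0,:,0] = [6, -6, 6] gives b = [1, -1, 1]; then c[k] = T[0,0,k] / (a[0]·b[0]) = [6, -4, 2] / 1 = [6, -4, 2].
Expanding [1, -2] ∘ [1, -1, 1] ∘ [6, -4, 2] reproduces all 18 entries of T, so T = [1, -2] ∘ [1, -1, 1] ∘ [6, -4, 2] and rank(T) ≤ 1.
Equivalently every frontal slice T[:,:,k] is c[k] times the rank-1 matrix [1, -2] ∘ [1, -1, 1]. So T has rank 1 (it is nonzero).

Yes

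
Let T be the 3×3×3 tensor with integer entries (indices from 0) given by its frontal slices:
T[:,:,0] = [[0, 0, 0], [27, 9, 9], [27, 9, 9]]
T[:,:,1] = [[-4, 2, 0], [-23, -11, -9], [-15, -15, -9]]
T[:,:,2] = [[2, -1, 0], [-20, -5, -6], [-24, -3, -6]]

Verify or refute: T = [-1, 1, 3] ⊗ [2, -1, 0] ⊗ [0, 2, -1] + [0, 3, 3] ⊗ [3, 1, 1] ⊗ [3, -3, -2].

Yes

Reconstruct entrywise from the claimed factors. For example, T[0,2,0] = 0 and Σₗ aₗ[0]bₗ[2]cₗ[0] = (-1)·(0)·(0) + (0)·(1)·(3) = 0; checking all 27 entries, every one matches. The claim holds.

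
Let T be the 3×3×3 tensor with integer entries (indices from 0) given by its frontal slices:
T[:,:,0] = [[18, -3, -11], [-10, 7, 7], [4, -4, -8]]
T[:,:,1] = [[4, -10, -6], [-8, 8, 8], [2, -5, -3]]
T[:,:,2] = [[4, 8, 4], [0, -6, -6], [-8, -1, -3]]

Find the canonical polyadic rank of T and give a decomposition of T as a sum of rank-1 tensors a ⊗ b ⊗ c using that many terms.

rank(T) = 3

Lower bound: in the mode-3 unfolding of T (rows indexed by k, columns by (i,j)) the 3×3 minor on rows k ∈ {0, 1, 2}, columns (i,j) ∈ {(0,0), (0,1), (0,2)} is det [[18, -3, -11], [4, -10, -6], [4, 8, 4]] = -528 ≠ 0, so that unfolding has rank ≥ 3 and hence rank(T) ≥ 3 (CP rank is at least every unfolding rank, though it can be larger).
Upper bound: T is a sum of 3 rank-1 terms, T = (1, -1, -2) ⊗ (2, 1, 1) ⊗ (1, 0, 2) + (2, -2, 1) ⊗ (1, -1, -1) ⊗ (4, 4, -2) + (2, 0, 1) ⊗ (2, 1, -1) ⊗ (2, -1, 1) (written with every a and b primitive with positive leading entry and the scale carried by c; CP decompositions are not unique, and this one is verified by expanding entrywise), so rank(T) ≤ 3.
These bounds meet, so rank(T) = 3.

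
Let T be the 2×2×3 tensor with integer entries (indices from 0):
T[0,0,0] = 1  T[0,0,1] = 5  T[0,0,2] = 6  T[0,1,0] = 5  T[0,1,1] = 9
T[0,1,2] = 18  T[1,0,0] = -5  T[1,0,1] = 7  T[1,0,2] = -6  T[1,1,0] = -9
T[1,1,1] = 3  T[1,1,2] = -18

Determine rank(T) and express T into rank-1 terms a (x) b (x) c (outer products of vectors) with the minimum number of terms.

rank(T) = 2

Lower bound: the mode-3 unfolding of T (rows indexed by k, columns by (i,j) = (0,0), (0,1), (1,0), (1,1)) is [[1, 5, -5, -9], [5, 9, 7, 3], [6, 18, -6, -18]].
There the 2×2 minor on rows k ∈ {0, 1}, columns (i,j) ∈ {(0,0), (0,1)} is det [[1, 5], [5, 9]] = -16 ≠ 0, so this unfolding has rank ≥ 2; CP rank is at least every unfolding rank, so rank(T) ≥ 2. (Flattening ranks never certify an upper bound on CP rank; for that we must actually write T with 2 rank-1 terms.)
Upper bound — finding two terms. Write S_k = T[:,:,k] for the frontal slices: S₀ = [[1, 5], [-5, -9]], S₁ = [[5, 9], [7, 3]], S₂ = [[6, 18], [-6, -18]].
If T = a₁ (x) b₁ (x) c₁ + a₂ (x) b₂ (x) c₂ then each S_k = c₁[k]·a₁b₁ᵀ + c₂[k]·a₂b₂ᵀ. S₀ and S₁ are linearly independent, so a₁b₁ᵀ and a₂b₂ᵀ must span the same plane of matrices: they are the rank-1 matrices of the form x·S₀ + y·S₁.
det(x·S₀ + y·S₁) is 16·x² − 32·xy − 48·y² = 16·(x − 3·y)(x + y), vanishing at (x:y) = (3:1) and (1:-1).
M₁ = 3·S₀ + S₁ = [[8, 24], [-8, -24]] = 8·[1, -1][1, 3]ᵀ and M₂ = S₀ − S₁ = [[-4, -4], [-12, -12]] = (-4)·[1, 3][1, 1]ᵀ, so take a₁ = [1, -1], b₁ = [1, 3], a₂ = [1, 3], b₂ = [1, 1].
Each slice is an integer combination of E₁ = a₁b₁ᵀ and E₂ = a₂b₂ᵀ: S₀ = 2·E₁ − E₂, S₁ = 2·E₁ + 3·E₂, S₂ = 6·E₁; reading off coefficients, c₁ = [2, 2, 6] and c₂ = [-1, 3, 0].
Hence T = [1, -1] (x) [1, 3] (x) [2, 2, 6] + [1, 3] (x) [1, 1] (x) [-1, 3, 0], so rank(T) ≤ 2.
These bounds meet, so rank(T) = 2.
Check entry T[0,0,1] = 5: (1)·(1)·(2) + (1)·(1)·(3) = 5.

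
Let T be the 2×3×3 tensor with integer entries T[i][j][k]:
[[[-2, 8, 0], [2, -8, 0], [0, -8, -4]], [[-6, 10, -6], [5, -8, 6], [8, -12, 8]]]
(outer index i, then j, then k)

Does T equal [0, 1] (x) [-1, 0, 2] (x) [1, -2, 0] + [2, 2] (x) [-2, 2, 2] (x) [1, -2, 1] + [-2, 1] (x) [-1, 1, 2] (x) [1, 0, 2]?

Yes

Reconstruct entrywise from the claimed factors. For example, T[1,1,2] = 6 and Σₗ aₗ[1]bₗ[1]cₗ[2] = (1)·(0)·(0) + (2)·(2)·(1) + (1)·(1)·(2) = 6; checking all 18 entries, every one matches. The claim holds.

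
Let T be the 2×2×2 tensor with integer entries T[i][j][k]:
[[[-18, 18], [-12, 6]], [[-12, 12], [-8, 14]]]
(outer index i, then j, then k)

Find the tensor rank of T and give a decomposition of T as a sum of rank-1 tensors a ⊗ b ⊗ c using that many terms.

rank(T) = 2

Lower bound: the mode-2 unfolding of T (rows indexed by j, columns by (i,k) = (0,0), (0,1), (1,0), (1,1)) is [[-18, 18, -12, 12], [-12, 6, -8, 14]].
There the 2×2 minor on rows j ∈ {0, 1}, columns (i,k) ∈ {(0,0), (0,1)} is det [[-18, 18], [-12, 6]] = 108 ≠ 0, so this unfolding has rank ≥ 2; CP rank is at least every unfolding rank, so rank(T) ≥ 2. (Unfolding ranks only ever bound the CP rank from below — rank(T) can be strictly larger than all of them — so the matching upper bound has to come from an explicit 2-term decomposition.)
Upper bound — finding two terms. Write S_k = T[:,:,k] for the frontal slices: S₀ = [[-18, -12], [-12, -8]], S₁ = [[18, 6], [12, 14]].
If T = a₁ ⊗ b₁ ⊗ c₁ + a₂ ⊗ b₂ ⊗ c₂ then each S_k = c₁[k]·a₁b₁ᵀ + c₂[k]·a₂b₂ᵀ. S₀ and S₁ are linearly independent, so a₁b₁ᵀ and a₂b₂ᵀ must span the same plane of matrices: they are the rank-1 matrices of the form x·S₀ + y·S₁.
det(x·S₀ + y·S₁) is −180·xy + 180·y² = (-180)·(x − y)(y), vanishing at (x:y) = (1:1) and (1:0).
M₁ = S₀ + S₁ = [[0, -6], [0, 6]] = (-6)·[1, -1][0, 1]ᵀ and M₂ = S₀ = [[-18, -12], [-12, -8]] = (-2)·[3, 2][3, 2]ᵀ, so take a₁ = [1, -1], b₁ = [0, 1], a₂ = [3, 2], b₂ = [3, 2].
Each slice is an integer combination of E₁ = a₁b₁ᵀ and E₂ = a₂b₂ᵀ: S₀ = −2·E₂, S₁ = −6·E₁ + 2·E₂; reading off coefficients, c₁ = [0, -6] and c₂ = [-2, 2].
Hence T = [1, -1] ⊗ [0, 1] ⊗ [0, -6] + [3, 2] ⊗ [3, 2] ⊗ [-2, 2], so rank(T) ≤ 2.
These bounds meet, so rank(T) = 2.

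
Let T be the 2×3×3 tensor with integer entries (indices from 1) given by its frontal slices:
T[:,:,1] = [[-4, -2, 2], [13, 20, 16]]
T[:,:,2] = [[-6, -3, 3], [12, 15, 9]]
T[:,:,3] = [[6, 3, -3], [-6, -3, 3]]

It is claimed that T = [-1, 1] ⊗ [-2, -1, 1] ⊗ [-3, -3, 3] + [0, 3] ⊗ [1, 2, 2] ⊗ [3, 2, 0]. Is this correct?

Reconstruct entry (1,1,1) from the claimed factors: Σₗ aₗ[1]bₗ[1]cₗ[1] = (-1)·(-2)·(-3) + (0)·(1)·(3) = -6, but T[1,1,1] = -4. The claim is false.

No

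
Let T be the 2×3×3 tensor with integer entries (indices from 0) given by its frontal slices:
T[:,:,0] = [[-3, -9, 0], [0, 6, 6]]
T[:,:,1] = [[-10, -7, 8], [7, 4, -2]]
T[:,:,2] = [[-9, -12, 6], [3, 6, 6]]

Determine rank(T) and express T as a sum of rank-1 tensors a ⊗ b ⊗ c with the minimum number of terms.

Lower bound: the mode-2 unfolding of T (rows indexed by j, columns by (i,k) = (0,0), (0,1), (0,2), (1,0), (1,1), (1,2)) is [[-3, -10, -9, 0, 7, 3], [-9, -7, -12, 6, 4, 6], [0, 8, 6, 6, -2, 6]].
There the 3×3 minor on rows j ∈ {0, 1, 2}, columns (i,k) ∈ {(0,0), (0,1), (0,2)} is det [[-3, -10, -9], [-9, -7, -12], [0, 8, 6]] = -54 ≠ 0, so this unfolding has rank ≥ 3; CP rank is at least every unfolding rank, so rank(T) ≥ 3. (Unfolding ranks only ever bound the CP rank from below — rank(T) can be strictly larger than all of them — so the matching upper bound has to come from an explicit 3-term decomposition.)
Upper bound: T is a sum of 3 rank-1 terms, T = [1, -1] ⊗ [1, -2, -2] ⊗ [2, -1, 1] + [1, -1] ⊗ [2, 2, -1] ⊗ [-2, -4, -4] + [1, 2] ⊗ [1, 1, -2] ⊗ [-1, -1, -2] (written with every a and b primitive with positive leading entry and the scale carried by c; CP decompositions are not unique, and this one is verified by expanding entrywise), so rank(T) ≤ 3.
These bounds meet, so rank(T) = 3.
Check entry T[1,1,2] = 6: (-1)·(-2)·(1) + (-1)·(2)·(-4) + (2)·(1)·(-2) = 6.

rank(T) = 3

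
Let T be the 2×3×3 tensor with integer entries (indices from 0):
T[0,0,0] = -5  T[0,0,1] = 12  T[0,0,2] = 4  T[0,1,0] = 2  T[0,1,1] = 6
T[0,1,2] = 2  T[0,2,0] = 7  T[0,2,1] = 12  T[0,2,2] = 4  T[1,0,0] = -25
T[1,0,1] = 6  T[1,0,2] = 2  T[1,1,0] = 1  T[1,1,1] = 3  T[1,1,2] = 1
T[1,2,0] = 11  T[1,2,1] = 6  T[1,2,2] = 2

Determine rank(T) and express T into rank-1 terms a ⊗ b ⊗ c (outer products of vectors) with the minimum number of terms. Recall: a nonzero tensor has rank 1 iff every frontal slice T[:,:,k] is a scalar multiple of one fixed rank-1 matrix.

Lower bound: the mode-2 unfolding of T (rows indexed by j, columns by (i,k) = (0,0), (0,1), (0,2), (1,0), (1,1), (1,2)) is [[-5, 12, 4, -25, 6, 2], [2, 6, 2, 1, 3, 1], [7, 12, 4, 11, 6, 2]].
There the 2×2 minor on rows j ∈ {0, 1}, columns (i,k) ∈ {(0,0), (0,1)} is det [[-5, 12], [2, 6]] = -54 ≠ 0, so this unfolding has rank ≥ 2; CP rank is at least every unfolding rank, so rank(T) ≥ 2. (Unfolding ranks only ever bound the CP rank from below — rank(T) can be strictly larger than all of them — so the matching upper bound has to come from an explicit 2-term decomposition.)
Upper bound — finding two terms. Write S_k = T[:,:,k] for the frontal slices: S₀ = [[-5, 2, 7], [-25, 1, 11]], S₁ = [[12, 6, 12], [6, 3, 6]], S₂ = [[4, 2, 4], [2, 1, 2]].
If T = a₁ ⊗ b₁ ⊗ c₁ + a₂ ⊗ b₂ ⊗ c₂ then each S_k = c₁[k]·a₁b₁ᵀ + c₂[k]·a₂b₂ᵀ. S₀ and S₁ are linearly independent, so a₁b₁ᵀ and a₂b₂ᵀ must span the same plane of matrices: they are the rank-1 matrices of the form x·S₀ + y·S₁.
The 2×2 minor of x·S₀ + y·S₁ on rows {0,1}, columns {0,1} is 45·x² + 135·xy = 45·(x + 3·y)(x), vanishing at (x:y) = (3:-1) and (0:1).
M₁ = 3·S₀ − S₁ = [[-27, 0, 9], [-81, 0, 27]] = (-9)·[1, 3][3, 0, -1]ᵀ and M₂ = S₁ = [[12, 6, 12], [6, 3, 6]] = 3·[2, 1][2, 1, 2]ᵀ, so take a₁ = [1, 3], b₁ = [3, 0, -1], a₂ = [2, 1], b₂ = [2, 1, 2].
Each slice is an integer combination of E₁ = a₁b₁ᵀ and E₂ = a₂b₂ᵀ: S₀ = −3·E₁ + E₂, S₁ = 3·E₂, S₂ = E₂; reading off coefficients, c₁ = [-3, 0, 0] and c₂ = [1, 3, 1].
Hence T = [1, 3] ⊗ [3, 0, -1] ⊗ [-3, 0, 0] + [2, 1] ⊗ [2, 1, 2] ⊗ [1, 3, 1], so rank(T) ≤ 2.
These bounds meet, so rank(T) = 2.
Check entry T[1,2,0] = 11: (3)·(-1)·(-3) + (1)·(2)·(1) = 11.

rank(T) = 2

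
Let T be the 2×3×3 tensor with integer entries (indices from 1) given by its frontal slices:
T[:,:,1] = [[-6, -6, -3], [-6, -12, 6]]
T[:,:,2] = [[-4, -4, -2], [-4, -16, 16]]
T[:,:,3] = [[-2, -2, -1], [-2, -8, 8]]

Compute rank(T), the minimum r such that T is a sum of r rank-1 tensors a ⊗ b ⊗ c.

Lower bound: the mode-1 unfolding of T (rows indexed by i, columns by (j,k) = (1,1), (1,2), (1,3), (2,1), (2,2), (2,3), (3,1), (3,2), (3,3)) is [[-6, -4, -2, -6, -4, -2, -3, -2, -1], [-6, -4, -2, -12, -16, -8, 6, 16, 8]].
There the 2×2 minor on rows i ∈ {1, 2}, columns (j,k) ∈ {(1,1), (2,1)} is det [[-6, -6], [-6, -12]] = 36 ≠ 0, so this unfolding has rank ≥ 2; CP rank is at least every unfolding rank, so rank(T) ≥ 2. (Flattening ranks never certify an upper bound on CP rank; for that we must actually write T with 2 rank-1 terms.)
Upper bound — finding two terms. Write S_k = T[:,:,k] for the frontal slices: S₁ = [[-6, -6, -3], [-6, -12, 6]], S₂ = [[-4, -4, -2], [-4, -16, 16]], S₃ = [[-2, -2, -1], [-2, -8, 8]].
If T = a₁ ⊗ b₁ ⊗ c₁ + a₂ ⊗ b₂ ⊗ c₂ then each S_k = c₁[k]·a₁b₁ᵀ + c₂[k]·a₂b₂ᵀ. S₁ and S₂ are linearly independent, so a₁b₁ᵀ and a₂b₂ᵀ must span the same plane of matrices: they are the rank-1 matrices of the form x·S₁ + y·S₂.
The 2×2 minor of x·S₁ + y·S₂ on rows {1,2}, columns {1,2} is 36·x² + 96·xy + 48·y² = 12·(x + 2·y)(3·x + 2·y), vanishing at (x:y) = (2:-1) and (2:-3).
M₁ = 2·S₁ − S₂ = [[-8, -8, -4], [-8, -8, -4]] = (-4)·[1, 1][2, 2, 1]ᵀ and M₂ = 2·S₁ − 3·S₂ = [[0, 0, 0], [0, 24, -36]] = 12·[0, 1][0, 2, -3]ᵀ, so take a₁ = [1, 1], b₁ = [2, 2, 1], a₂ = [0, 1], b₂ = [0, 2, -3].
Each slice is an integer combination of E₁ = a₁b₁ᵀ and E₂ = a₂b₂ᵀ: S₁ = −3·E₁ − 3·E₂, S₂ = −2·E₁ − 6·E₂, S₃ = −E₁ − 3·E₂; reading off coefficients, c₁ = [-3, -2, -1] and c₂ = [-3, -6, -3].
Hence T = [1, 1] ⊗ [2, 2, 1] ⊗ [-3, -2, -1] + [0, 1] ⊗ [0, 2, -3] ⊗ [-3, -6, -3], so rank(T) ≤ 2.
These bounds meet, so rank(T) = 2.
Check entry T[2,1,3] = -2: (1)·(2)·(-1) + (1)·(0)·(-3) = -2.

2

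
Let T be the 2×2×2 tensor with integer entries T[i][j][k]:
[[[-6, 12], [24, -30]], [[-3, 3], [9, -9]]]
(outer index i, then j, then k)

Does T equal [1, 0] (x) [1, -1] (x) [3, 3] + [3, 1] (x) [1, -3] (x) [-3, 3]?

Yes

Reconstruct entrywise from the claimed factors. For example, T[1,0,1] = 3 and Σₗ aₗ[1]bₗ[0]cₗ[1] = (0)·(1)·(3) + (1)·(1)·(3) = 3; checking all 8 entries, every one matches. The claim holds.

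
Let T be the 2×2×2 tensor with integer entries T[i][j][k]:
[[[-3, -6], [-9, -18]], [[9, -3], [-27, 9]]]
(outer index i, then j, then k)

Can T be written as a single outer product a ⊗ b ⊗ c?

No

The mode-3 unfolding of T (rows indexed by k, columns by (i,j) = (0,0), (0,1), (1,0), (1,1)) is [[-3, -9, 9, -27], [-6, -18, -3, 9]].
There the 2×2 minor on rows k ∈ {0, 1}, columns (i,j) ∈ {(0,0), (1,0)} is det [[-3, 9], [-6, -3]] = 63 ≠ 0, so this unfolding has rank ≥ 2; CP rank is at least every unfolding rank, so rank(T) ≥ 2.
In particular rank(T) ≥ 2 > 1, so T is not rank-1.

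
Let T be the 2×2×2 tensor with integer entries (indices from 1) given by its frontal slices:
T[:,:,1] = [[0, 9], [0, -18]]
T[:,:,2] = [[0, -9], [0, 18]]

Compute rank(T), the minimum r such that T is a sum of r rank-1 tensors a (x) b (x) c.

Lower bound: T ≠ 0 (e.g. T[1,2,1] = 9), so rank(T) ≥ 1.
Upper bound: if T = a (x) b (x) c then every fibre of T is a multiple of the corresponding factor, so read the factors off the fibres through the nonzero entry T[1,2,1] = 9.
The mode-1 fibre T[:,2,1] = [9, -18] gives a = [1, -2] (primitive direction); the mode-2 fibre T[1,:,1] = [0, 9] gives b = [0, 1]; then c[k] = T[1,2,k] / (a[1]·b[2]) = [9, -9] / 1 = [9, -9].
Expanding [1, -2] (x) [0, 1] (x) [9, -9] reproduces all 8 entries of T, so T = [1, -2] (x) [0, 1] (x) [9, -9] and rank(T) ≤ 1.
These bounds meet, so rank(T) = 1.
Check entry T[1,1,1] = 0: (1)·(0)·(9) = 0.

1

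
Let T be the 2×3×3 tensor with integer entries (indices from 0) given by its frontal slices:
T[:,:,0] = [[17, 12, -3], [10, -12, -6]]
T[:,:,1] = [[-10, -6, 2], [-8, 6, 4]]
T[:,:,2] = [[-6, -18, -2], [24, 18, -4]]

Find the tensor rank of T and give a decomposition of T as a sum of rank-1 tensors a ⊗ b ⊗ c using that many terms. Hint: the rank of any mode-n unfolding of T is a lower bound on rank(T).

Lower bound: the mode-1 unfolding of T (rows indexed by i, columns by (j,k) = (0,0), (0,1), (0,2), (1,0), (1,1), (1,2), (2,0), (2,1), (2,2)) is [[17, -10, -6, 12, -6, -18, -3, 2, -2], [10, -8, 24, -12, 6, 18, -6, 4, -4]].
There the 2×2 minor on rows i ∈ {0, 1}, columns (j,k) ∈ {(0,0), (0,1)} is det [[17, -10], [10, -8]] = -36 ≠ 0, so this unfolding has rank ≥ 2; CP rank is at least every unfolding rank, so rank(T) ≥ 2. (Unfolding ranks only ever bound the CP rank from below — rank(T) can be strictly larger than all of them — so the matching upper bound has to come from an explicit 2-term decomposition.)
Upper bound — finding two terms. Write S_k = T[:,:,k] for the frontal slices: S₀ = [[17, 12, -3], [10, -12, -6]], S₁ = [[-10, -6, 2], [-8, 6, 4]], S₂ = [[-6, -18, -2], [24, 18, -4]].
If T = a₁ ⊗ b₁ ⊗ c₁ + a₂ ⊗ b₂ ⊗ c₂ then each S_k = c₁[k]·a₁b₁ᵀ + c₂[k]·a₂b₂ᵀ. S₀ and S₁ are linearly independent, so a₁b₁ᵀ and a₂b₂ᵀ must span the same plane of matrices: they are the rank-1 matrices of the form x·S₀ + y·S₁.
The 2×2 minor of x·S₀ + y·S₁ on rows {0,1}, columns {0,1} is −324·x² + 378·xy − 108·y² = (-54)·(3·x − 2·y)(2·x − y), vanishing at (x:y) = (2:3) and (1:2).
M₁ = 2·S₀ + 3·S₁ = [[4, 6, 0], [-4, -6, 0]] = 2·(1, -1)(2, 3, 0)ᵀ and M₂ = S₀ + 2·S₁ = [[-3, 0, 1], [-6, 0, 2]] = −(1, 2)(3, 0, -1)ᵀ, so take a₁ = (1, -1), b₁ = (2, 3, 0), a₂ = (1, 2), b₂ = (3, 0, -1).
Each slice is an integer combination of E₁ = a₁b₁ᵀ and E₂ = a₂b₂ᵀ: S₀ = 4·E₁ + 3·E₂, S₁ = −2·E₁ − 2·E₂, S₂ = −6·E₁ + 2·E₂; reading off coefficients, c₁ = (4, -2, -6) and c₂ = (3, -2, 2).
Hence T = (1, -1) ⊗ (2, 3, 0) ⊗ (4, -2, -6) + (1, 2) ⊗ (3, 0, -1) ⊗ (3, -2, 2), so rank(T) ≤ 2.
These bounds meet, so rank(T) = 2.
Check entry T[0,2,1] = 2: (1)·(0)·(-2) + (1)·(-1)·(-2) = 2.

rank(T) = 2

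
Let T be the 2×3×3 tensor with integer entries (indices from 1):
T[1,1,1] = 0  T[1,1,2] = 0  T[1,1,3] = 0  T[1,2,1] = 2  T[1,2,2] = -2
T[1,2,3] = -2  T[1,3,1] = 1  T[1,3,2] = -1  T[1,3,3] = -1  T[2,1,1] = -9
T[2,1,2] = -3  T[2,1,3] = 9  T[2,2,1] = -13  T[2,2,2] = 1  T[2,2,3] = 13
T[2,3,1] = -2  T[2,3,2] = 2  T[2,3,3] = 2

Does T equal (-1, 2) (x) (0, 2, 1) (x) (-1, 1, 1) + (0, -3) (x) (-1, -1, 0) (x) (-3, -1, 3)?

Reconstruct entrywise from the claimed factors. For example, T[1,1,2] = 0 and Σₗ aₗ[1]bₗ[1]cₗ[2] = (-1)·(0)·(1) + (0)·(-1)·(-1) = 0; checking all 18 entries, every one matches. The claim holds.

Yes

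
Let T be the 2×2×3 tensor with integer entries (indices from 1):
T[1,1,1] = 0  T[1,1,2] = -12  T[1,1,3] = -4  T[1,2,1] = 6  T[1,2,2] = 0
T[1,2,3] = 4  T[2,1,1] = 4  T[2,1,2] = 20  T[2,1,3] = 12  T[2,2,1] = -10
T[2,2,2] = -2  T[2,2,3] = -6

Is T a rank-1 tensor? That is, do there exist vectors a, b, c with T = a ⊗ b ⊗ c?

No

The mode-3 unfolding of T (rows indexed by k, columns by (i,j) = (1,1), (1,2), (2,1), (2,2)) is [[0, 6, 4, -10], [-12, 0, 20, -2], [-4, 4, 12, -6]].
There the 3×3 minor on rows k ∈ {1, 2, 3}, columns (i,j) ∈ {(1,1), (1,2), (2,1)} is det [[0, 6, 4], [-12, 0, 20], [-4, 4, 12]] = 192 ≠ 0, so this unfolding has rank ≥ 3; CP rank is at least every unfolding rank, so rank(T) ≥ 3.
In particular rank(T) ≥ 3 > 1, so T is not rank-1.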